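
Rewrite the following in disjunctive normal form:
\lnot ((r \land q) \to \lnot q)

\lnot ((r \land q) \to \lnot q)
= \lnot (\lnot (r \land q) \lor \lnot q)   — eliminate \to
= \lnot \lnot (r \land q) \land \lnot \lnot q   — De Morgan
= r \land q \land \lnot \lnot q   — double negation
= r \land q \land q   — double negation
= r \land q   — simplify

r \land q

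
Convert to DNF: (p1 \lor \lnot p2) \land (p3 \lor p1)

(p1 \lor \lnot p2) \land (p3 \lor p1)
≡ (p1 \land p3) \lor (p1 \land p1) \lor (\lnot p2 \land p3) \lor (\lnot p2 \land p1)   [distribute \land over \lor]
≡ p1 \lor (\lnot p2 \land p3)   [simplify]

p1 \lor (\lnot p2 \land p3)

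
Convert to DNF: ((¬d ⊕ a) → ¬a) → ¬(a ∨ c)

((¬d ⊕ a) → ¬a) → ¬(a ∨ c)
≡ ¬((¬d ⊕ a) → ¬a) ∨ ¬(a ∨ c)
≡ ¬(¬(¬d ⊕ a) ∨ ¬a) ∨ ¬(a ∨ c)
≡ ¬(¬((¬d ∧ ¬a) ∨ (¬¬d ∧ a)) ∨ ¬a) ∨ ¬(a ∨ c)
≡ (¬¬((¬d ∧ ¬a) ∨ (¬¬d ∧ a)) ∧ ¬¬a) ∨ ¬(a ∨ c)
≡ (((¬d ∧ ¬a) ∨ (¬¬d ∧ a)) ∧ ¬¬a) ∨ ¬(a ∨ c)
≡ (((¬d ∧ ¬a) ∨ (d ∧ a)) ∧ ¬¬a) ∨ ¬(a ∨ c)
≡ (((¬d ∧ ¬a) ∨ (d ∧ a)) ∧ a) ∨ ¬(a ∨ c)
≡ (((¬d ∧ ¬a) ∨ (d ∧ a)) ∧ a) ∨ (¬a ∧ ¬c)
≡ (¬d ∧ ¬a ∧ a) ∨ (d ∧ a ∧ a) ∨ (¬a ∧ ¬c)
≡ (d ∧ a) ∨ (¬a ∧ ¬c)

(d ∧ a) ∨ (¬a ∧ ¬c)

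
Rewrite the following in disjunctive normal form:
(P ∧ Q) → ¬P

¬P ∨ ¬Q

(P ∧ Q) → ¬P
⇔ ¬(P ∧ Q) ∨ ¬P
⇔ ¬P ∨ ¬Q ∨ ¬P
⇔ ¬P ∨ ¬Q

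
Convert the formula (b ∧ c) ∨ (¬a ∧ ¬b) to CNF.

(b ∧ c) ∨ (¬a ∧ ¬b)
= (b ∨ ¬a) ∧ (b ∨ ¬b) ∧ (c ∨ ¬a) ∧ (c ∨ ¬b)   [distribute ∨ over ∧]
= (b ∨ ¬a) ∧ (c ∨ ¬a) ∧ (c ∨ ¬b)   [simplify]

(b ∨ ¬a) ∧ (c ∨ ¬a) ∧ (c ∨ ¬b)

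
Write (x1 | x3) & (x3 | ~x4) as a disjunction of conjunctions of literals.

(x1 | x3) & (x3 | ~x4)
≡ (x1 & x3) | (x1 & ~x4) | (x3 & x3) | (x3 & ~x4)   (distribute & over |)
≡ (x1 & ~x4) | x3   (simplify)

(x1 & ~x4) | x3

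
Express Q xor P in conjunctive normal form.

(Q | P) & (~Q | ~P)

Q xor P
≡ (Q | P) & ~(Q & P)   [expand xor]
≡ (Q | P) & (~Q | ~P)   [De Morgan]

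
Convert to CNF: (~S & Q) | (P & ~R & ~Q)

(~S & Q) | (P & ~R & ~Q)
≡ (~S | P) & (~S | ~R) & (~S | ~Q) & (Q | P) & (Q | ~R) & (Q | ~Q)   [distribute | over &]
≡ (~S | P) & (~S | ~R) & (~S | ~Q) & (Q | P) & (Q | ~R)   [simplify]

(~S | P) & (~S | ~R) & (~S | ~Q) & (Q | P) & (Q | ~R)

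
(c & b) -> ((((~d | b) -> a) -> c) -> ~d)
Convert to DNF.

~c | ~b | ~d

(c & b) -> ((((~d | b) -> a) -> c) -> ~d)
≡ ~(c & b) | ((((~d | b) -> a) -> c) -> ~d)   [eliminate ->]
≡ ~(c & b) | ~(((~d | b) -> a) -> c) | ~d   [eliminate ->]
≡ ~(c & b) | ~(~((~d | b) -> a) | c) | ~d   [eliminate ->]
≡ ~(c & b) | ~(~(~(~d | b) | a) | c) | ~d   [eliminate ->]
≡ ~c | ~b | ~(~(~(~d | b) | a) | c) | ~d   [De Morgan]
≡ ~c | ~b | (~~(~(~d | b) | a) & ~c) | ~d   [De Morgan]
≡ ~c | ~b | ((~(~d | b) | a) & ~c) | ~d   [double negation]
≡ ~c | ~b | (((~~d & ~b) | a) & ~c) | ~d   [De Morgan]
≡ ~c | ~b | (((d & ~b) | a) & ~c) | ~d   [double negation]
≡ ~c | ~b | (d & ~b & ~c) | (a & ~c) | ~d   [distribute & over |]
≡ ~c | ~b | ~d   [simplify]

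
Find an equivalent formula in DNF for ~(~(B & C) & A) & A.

B & C & A

~(~(B & C) & A) & A
⇔ (~~(B & C) | ~A) & A
⇔ ((B & C) | ~A) & A
⇔ (B & C & A) | (~A & A)
⇔ B & C & A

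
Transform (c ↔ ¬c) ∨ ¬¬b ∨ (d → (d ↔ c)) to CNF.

(c ↔ ¬c) ∨ ¬¬b ∨ (d → (d ↔ c))
⇔ (c → ¬c) ∧ (¬c → c) ∨ ¬¬b ∨ (d → (d ↔ c))   [eliminate ↔]
⇔ (¬c ∨ ¬c) ∧ (¬c → c) ∨ ¬¬b ∨ (d → (d ↔ c))   [eliminate →]
⇔ (¬c ∨ ¬c) ∧ (¬¬c ∨ c) ∨ ¬¬b ∨ (d → (d ↔ c))   [eliminate →]
⇔ (¬c ∨ ¬c) ∧ (¬¬c ∨ c) ∨ ¬¬b ∨ ¬d ∨ (d ↔ c)   [eliminate →]
⇔ (¬c ∨ ¬c) ∧ (¬¬c ∨ c) ∨ ¬¬b ∨ ¬d ∨ (d → c) ∧ (c → d)   [eliminate ↔]
⇔ (¬c ∨ ¬c) ∧ (¬¬c ∨ c) ∨ ¬¬b ∨ ¬d ∨ (¬d ∨ c) ∧ (c → d)   [eliminate →]
⇔ (¬c ∨ ¬c) ∧ (¬¬c ∨ c) ∨ ¬¬b ∨ ¬d ∨ (¬d ∨ c) ∧ (¬c ∨ d)   [eliminate →]
⇔ (¬c ∨ ¬c) ∧ (c ∨ c) ∨ ¬¬b ∨ ¬d ∨ (¬d ∨ c) ∧ (¬c ∨ d)   [double negation]
⇔ (¬c ∨ ¬c) ∧ (c ∨ c) ∨ b ∨ ¬d ∨ (¬d ∨ c) ∧ (¬c ∨ d)   [double negation]
⇔ (¬c ∨ ¬c ∨ b ∨ ¬d ∨ ¬d ∨ c) ∧ (¬c ∨ ¬c ∨ b ∨ ¬d ∨ ¬c ∨ d) ∧ (c ∨ c ∨ b ∨ ¬d ∨ ¬d ∨ c) ∧ (c ∨ c ∨ b ∨ ¬d ∨ ¬c ∨ d)   [distribute ∨ over ∧]
⇔ c ∨ b ∨ ¬d   [simplify]

c ∨ b ∨ ¬d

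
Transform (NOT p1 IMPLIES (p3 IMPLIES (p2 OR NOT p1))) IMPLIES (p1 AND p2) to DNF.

p1 AND p2

(NOT p1 IMPLIES (p3 IMPLIES (p2 OR NOT p1))) IMPLIES (p1 AND p2)
≡ NOT (NOT p1 IMPLIES (p3 IMPLIES (p2 OR NOT p1))) OR (p1 AND p2)   [eliminate IMPLIES]
≡ NOT (NOT NOT p1 OR (p3 IMPLIES (p2 OR NOT p1))) OR (p1 AND p2)   [eliminate IMPLIES]
≡ NOT (NOT NOT p1 OR NOT p3 OR p2 OR NOT p1) OR (p1 AND p2)   [eliminate IMPLIES]
≡ (NOT NOT NOT p1 AND NOT NOT p3 AND NOT p2 AND NOT NOT p1) OR (p1 AND p2)   [De Morgan]
≡ (NOT p1 AND NOT NOT p3 AND NOT p2 AND NOT NOT p1) OR (p1 AND p2)   [double negation]
≡ (NOT p1 AND p3 AND NOT p2 AND NOT NOT p1) OR (p1 AND p2)   [double negation]
≡ (NOT p1 AND p3 AND NOT p2 AND p1) OR (p1 AND p2)   [double negation]
≡ p1 AND p2   [simplify]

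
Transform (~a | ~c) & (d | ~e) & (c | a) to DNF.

(~a | ~c) & (d | ~e) & (c | a)
= (~a & d & c) | (~a & d & a) | (~a & ~e & c) | (~a & ~e & a) | (~c & d & c) | (~c & d & a) | (~c & ~e & c) | (~c & ~e & a)   — distribute & over |
= (~a & d & c) | (~a & ~e & c) | (~c & d & a) | (~c & ~e & a)   — simplify

(~a & d & c) | (~a & ~e & c) | (~c & d & a) | (~c & ~e & a)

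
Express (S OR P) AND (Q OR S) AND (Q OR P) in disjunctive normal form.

(S AND Q) OR (S AND P) OR (P AND Q)

(S OR P) AND (Q OR S) AND (Q OR P)
≡ (S AND Q AND Q) OR (S AND Q AND P) OR (S AND S AND Q) OR (S AND S AND P) OR (P AND Q AND Q) OR (P AND Q AND P) OR (P AND S AND Q) OR (P AND S AND P)   [distribute AND over OR]
≡ (S AND Q) OR (S AND P) OR (P AND Q)   [simplify]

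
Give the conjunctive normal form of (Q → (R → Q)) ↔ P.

(Q ∨ P) ∧ (R ∨ P) ∧ (¬Q ∨ P)

(Q → (R → Q)) ↔ P
⇔ ((Q → (R → Q)) → P) ∧ (P → (Q → (R → Q)))   [eliminate ↔]
⇔ (¬(Q → (R → Q)) ∨ P) ∧ (P → (Q → (R → Q)))   [eliminate →]
⇔ (¬(¬Q ∨ (R → Q)) ∨ P) ∧ (P → (Q → (R → Q)))   [eliminate →]
⇔ (¬(¬Q ∨ ¬R ∨ Q) ∨ P) ∧ (P → (Q → (R → Q)))   [eliminate →]
⇔ (¬(¬Q ∨ ¬R ∨ Q) ∨ P) ∧ (¬P ∨ (Q → (R → Q)))   [eliminate →]
⇔ (¬(¬Q ∨ ¬R ∨ Q) ∨ P) ∧ (¬P ∨ ¬Q ∨ (R → Q))   [eliminate →]
⇔ (¬(¬Q ∨ ¬R ∨ Q) ∨ P) ∧ (¬P ∨ ¬Q ∨ ¬R ∨ Q)   [eliminate →]
⇔ ((¬¬Q ∧ ¬¬R ∧ ¬Q) ∨ P) ∧ (¬P ∨ ¬Q ∨ ¬R ∨ Q)   [De Morgan]
⇔ ((Q ∧ ¬¬R ∧ ¬Q) ∨ P) ∧ (¬P ∨ ¬Q ∨ ¬R ∨ Q)   [double negation]
⇔ ((Q ∧ R ∧ ¬Q) ∨ P) ∧ (¬P ∨ ¬Q ∨ ¬R ∨ Q)   [double negation]
⇔ (Q ∨ P) ∧ (R ∨ P) ∧ (¬Q ∨ P) ∧ (¬P ∨ ¬Q ∨ ¬R ∨ Q)   [distribute ∨ over ∧]
⇔ (Q ∨ P) ∧ (R ∨ P) ∧ (¬Q ∨ P)   [simplify]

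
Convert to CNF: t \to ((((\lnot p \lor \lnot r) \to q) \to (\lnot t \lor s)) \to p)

(\lnot t \lor p \lor q) \land (\lnot t \lor \lnot s \lor p)

t \to ((((\lnot p \lor \lnot r) \to q) \to (\lnot t \lor s)) \to p)
= \lnot t \lor ((((\lnot p \lor \lnot r) \to q) \to (\lnot t \lor s)) \to p)   [eliminate \to]
= \lnot t \lor \lnot (((\lnot p \lor \lnot r) \to q) \to (\lnot t \lor s)) \lor p   [eliminate \to]
= \lnot t \lor \lnot (\lnot ((\lnot p \lor \lnot r) \to q) \lor \lnot t \lor s) \lor p   [eliminate \to]
= \lnot t \lor \lnot (\lnot (\lnot (\lnot p \lor \lnot r) \lor q) \lor \lnot t \lor s) \lor p   [eliminate \to]
= \lnot t \lor (\lnot \lnot (\lnot (\lnot p \lor \lnot r) \lor q) \land \lnot \lnot t \land \lnot s) \lor p   [De Morgan]
= \lnot t \lor ((\lnot (\lnot p \lor \lnot r) \lor q) \land \lnot \lnot t \land \lnot s) \lor p   [double negation]
= \lnot t \lor (((\lnot \lnot p \land \lnot \lnot r) \lor q) \land \lnot \lnot t \land \lnot s) \lor p   [De Morgan]
= \lnot t \lor (((p \land \lnot \lnot r) \lor q) \land \lnot \lnot t \land \lnot s) \lor p   [double negation]
= \lnot t \lor (((p \land r) \lor q) \land \lnot \lnot t \land \lnot s) \lor p   [double negation]
= \lnot t \lor (((p \land r) \lor q) \land t \land \lnot s) \lor p   [double negation]
= (\lnot t \lor p \lor q \lor p) \land (\lnot t \lor r \lor q \lor p) \land (\lnot t \lor t \lor p) \land (\lnot t \lor \lnot s \lor p)   [distribute \lor over \land]
= (\lnot t \lor p \lor q) \land (\lnot t \lor \lnot s \lor p)   [simplify]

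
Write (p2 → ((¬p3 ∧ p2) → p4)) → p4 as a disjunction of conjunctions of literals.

(p2 → ((¬p3 ∧ p2) → p4)) → p4
≡ ¬(p2 → ((¬p3 ∧ p2) → p4)) ∨ p4
≡ ¬(¬p2 ∨ ((¬p3 ∧ p2) → p4)) ∨ p4
≡ ¬(¬p2 ∨ ¬(¬p3 ∧ p2) ∨ p4) ∨ p4
≡ (¬¬p2 ∧ ¬¬(¬p3 ∧ p2) ∧ ¬p4) ∨ p4
≡ (p2 ∧ ¬¬(¬p3 ∧ p2) ∧ ¬p4) ∨ p4
≡ (p2 ∧ ¬p3 ∧ p2 ∧ ¬p4) ∨ p4
≡ (p2 ∧ ¬p3 ∧ ¬p4) ∨ p4

(p2 ∧ ¬p3 ∧ ¬p4) ∨ p4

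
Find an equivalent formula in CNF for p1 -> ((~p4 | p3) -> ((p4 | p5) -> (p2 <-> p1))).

(~p1 | p4 | ~p5 | p2) & (~p1 | ~p3 | ~p4 | p2) & (~p1 | ~p3 | ~p5 | p2)

p1 -> ((~p4 | p3) -> ((p4 | p5) -> (p2 <-> p1)))
≡ ~p1 | ((~p4 | p3) -> ((p4 | p5) -> (p2 <-> p1)))   (eliminate ->)
≡ ~p1 | ~(~p4 | p3) | ((p4 | p5) -> (p2 <-> p1))   (eliminate ->)
≡ ~p1 | ~(~p4 | p3) | ~(p4 | p5) | (p2 <-> p1)   (eliminate ->)
≡ ~p1 | ~(~p4 | p3) | ~(p4 | p5) | ((p2 -> p1) & (p1 -> p2))   (eliminate <->)
≡ ~p1 | ~(~p4 | p3) | ~(p4 | p5) | ((~p2 | p1) & (p1 -> p2))   (eliminate ->)
≡ ~p1 | ~(~p4 | p3) | ~(p4 | p5) | ((~p2 | p1) & (~p1 | p2))   (eliminate ->)
≡ ~p1 | (~~p4 & ~p3) | ~(p4 | p5) | ((~p2 | p1) & (~p1 | p2))   (De Morgan)
≡ ~p1 | (p4 & ~p3) | ~(p4 | p5) | ((~p2 | p1) & (~p1 | p2))   (double negation)
≡ ~p1 | (p4 & ~p3) | (~p4 & ~p5) | ((~p2 | p1) & (~p1 | p2))   (De Morgan)
≡ (~p1 | p4 | ~p4 | ~p2 | p1) & (~p1 | p4 | ~p4 | ~p1 | p2) & (~p1 | p4 | ~p5 | ~p2 | p1) & (~p1 | p4 | ~p5 | ~p1 | p2) & (~p1 | ~p3 | ~p4 | ~p2 | p1) & (~p1 | ~p3 | ~p4 | ~p1 | p2) & (~p1 | ~p3 | ~p5 | ~p2 | p1) & (~p1 | ~p3 | ~p5 | ~p1 | p2)   (distribute | over &)
≡ (~p1 | p4 | ~p5 | p2) & (~p1 | ~p3 | ~p4 | p2) & (~p1 | ~p3 | ~p5 | p2)   (simplify)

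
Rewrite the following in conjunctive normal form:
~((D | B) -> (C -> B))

(D | B) & C & ~B

~((D | B) -> (C -> B))
≡ ~(~(D | B) | (C -> B))
≡ ~(~(D | B) | ~C | B)
≡ ~~(D | B) & ~~C & ~B
≡ (D | B) & ~~C & ~B
≡ (D | B) & C & ~B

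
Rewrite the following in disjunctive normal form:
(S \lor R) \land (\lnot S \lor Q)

(S \lor R) \land (\lnot S \lor Q)
≡ S \land \lnot S \lor S \land Q \lor R \land \lnot S \lor R \land Q   (distribute \land over \lor)
≡ S \land Q \lor R \land \lnot S \lor R \land Q   (simplify)

S \land Q \lor R \land \lnot S \lor R \land Q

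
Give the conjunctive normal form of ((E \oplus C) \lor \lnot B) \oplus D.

(E \lor C \lor \lnot B \lor D) \land (\lnot E \lor \lnot C \lor \lnot B \lor D) \land (\lnot E \lor C \lor \lnot D) \land (\lnot C \lor E \lor \lnot D) \land (B \lor \lnot D)

((E \oplus C) \lor \lnot B) \oplus D
≡ ((E \oplus C) \lor \lnot B \lor D) \land \lnot (((E \oplus C) \lor \lnot B) \land D)   — expand \oplus
≡ (((E \lor C) \land \lnot (E \land C)) \lor \lnot B \lor D) \land \lnot (((E \oplus C) \lor \lnot B) \land D)   — expand \oplus
≡ (((E \lor C) \land \lnot (E \land C)) \lor \lnot B \lor D) \land \lnot ((((E \lor C) \land \lnot (E \land C)) \lor \lnot B) \land D)   — expand \oplus
≡ (((E \lor C) \land (\lnot E \lor \lnot C)) \lor \lnot B \lor D) \land \lnot ((((E \lor C) \land \lnot (E \land C)) \lor \lnot B) \land D)   — De Morgan
≡ (((E \lor C) \land (\lnot E \lor \lnot C)) \lor \lnot B \lor D) \land (\lnot (((E \lor C) \land \lnot (E \land C)) \lor \lnot B) \lor \lnot D)   — De Morgan
≡ (((E \lor C) \land (\lnot E \lor \lnot C)) \lor \lnot B \lor D) \land ((\lnot ((E \lor C) \land \lnot (E \land C)) \land \lnot \lnot B) \lor \lnot D)   — De Morgan
≡ (((E \lor C) \land (\lnot E \lor \lnot C)) \lor \lnot B \lor D) \land (((\lnot (E \lor C) \lor \lnot \lnot (E \land C)) \land \lnot \lnot B) \lor \lnot D)   — De Morgan
≡ (((E \lor C) \land (\lnot E \lor \lnot C)) \lor \lnot B \lor D) \land ((((\lnot E \land \lnot C) \lor \lnot \lnot (E \land C)) \land \lnot \lnot B) \lor \lnot D)   — De Morgan
≡ (((E \lor C) \land (\lnot E \lor \lnot C)) \lor \lnot B \lor D) \land ((((\lnot E \land \lnot C) \lor (E \land C)) \land \lnot \lnot B) \lor \lnot D)   — double negation
≡ (((E \lor C) \land (\lnot E \lor \lnot C)) \lor \lnot B \lor D) \land ((((\lnot E \land \lnot C) \lor (E \land C)) \land B) \lor \lnot D)   — double negation
≡ (E \lor C \lor \lnot B \lor D) \land (\lnot E \lor \lnot C \lor \lnot B \lor D) \land (\lnot E \lor E \lor \lnot D) \land (\lnot E \lor C \lor \lnot D) \land (\lnot C \lor E \lor \lnot D) \land (\lnot C \lor C \lor \lnot D) \land (B \lor \lnot D)   — distribute \lor over \land
≡ (E \lor C \lor \lnot B \lor D) \land (\lnot E \lor \lnot C \lor \lnot B \lor D) \land (\lnot E \lor C \lor \lnot D) \land (\lnot C \lor E \lor \lnot D) \land (B \lor \lnot D)   — simplify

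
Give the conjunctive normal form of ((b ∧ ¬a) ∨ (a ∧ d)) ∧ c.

((b ∧ ¬a) ∨ (a ∧ d)) ∧ c
≡ (b ∨ a) ∧ (b ∨ d) ∧ (¬a ∨ a) ∧ (¬a ∨ d) ∧ c   — distribute ∨ over ∧
≡ (b ∨ a) ∧ (b ∨ d) ∧ (¬a ∨ d) ∧ c   — simplify

(b ∨ a) ∧ (b ∨ d) ∧ (¬a ∨ d) ∧ c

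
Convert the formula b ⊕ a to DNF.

b ⊕ a
⇔ (b ∧ ¬a) ∨ (¬b ∧ a)   [expand ⊕]

(b ∧ ¬a) ∨ (¬b ∧ a)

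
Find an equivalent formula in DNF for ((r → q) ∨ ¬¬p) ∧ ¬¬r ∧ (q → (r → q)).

((r → q) ∨ ¬¬p) ∧ ¬¬r ∧ (q → (r → q))
⇔ (¬r ∨ q ∨ ¬¬p) ∧ ¬¬r ∧ (q → (r → q))   [eliminate →]
⇔ (¬r ∨ q ∨ ¬¬p) ∧ ¬¬r ∧ (¬q ∨ (r → q))   [eliminate →]
⇔ (¬r ∨ q ∨ ¬¬p) ∧ ¬¬r ∧ (¬q ∨ ¬r ∨ q)   [eliminate →]
⇔ (¬r ∨ q ∨ p) ∧ ¬¬r ∧ (¬q ∨ ¬r ∨ q)   [double negation]
⇔ (¬r ∨ q ∨ p) ∧ r ∧ (¬q ∨ ¬r ∨ q)   [double negation]
⇔ (¬r ∧ r ∧ ¬q) ∨ (¬r ∧ r ∧ ¬r) ∨ (¬r ∧ r ∧ q) ∨ (q ∧ r ∧ ¬q) ∨ (q ∧ r ∧ ¬r) ∨ (q ∧ r ∧ q) ∨ (p ∧ r ∧ ¬q) ∨ (p ∧ r ∧ ¬r) ∨ (p ∧ r ∧ q)   [distribute ∧ over ∨]
⇔ (q ∧ r) ∨ (p ∧ r ∧ ¬q)   [simplify]

(q ∧ r) ∨ (p ∧ r ∧ ¬q)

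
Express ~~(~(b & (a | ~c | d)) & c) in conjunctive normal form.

(~b | ~a) & (~b | ~d) & c

~~(~(b & (a | ~c | d)) & c)
⇔ ~(b & (a | ~c | d)) & c   — double negation
⇔ (~b | ~(a | ~c | d)) & c   — De Morgan
⇔ (~b | (~a & ~~c & ~d)) & c   — De Morgan
⇔ (~b | (~a & c & ~d)) & c   — double negation
⇔ (~b | ~a) & (~b | c) & (~b | ~d) & c   — distribute | over &
⇔ (~b | ~a) & (~b | ~d) & c   — simplify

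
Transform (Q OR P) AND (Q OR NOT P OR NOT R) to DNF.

(Q OR P) AND (Q OR NOT P OR NOT R)
= (Q AND Q) OR (Q AND NOT P) OR (Q AND NOT R) OR (P AND Q) OR (P AND NOT P) OR (P AND NOT R)   [distribute AND over OR]
= Q OR (P AND NOT R)   [simplify]

Q OR (P AND NOT R)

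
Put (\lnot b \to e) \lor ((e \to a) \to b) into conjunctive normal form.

(\lnot b \to e) \lor ((e \to a) \to b)
≡ \lnot \lnot b \lor e \lor ((e \to a) \to b)   (eliminate \to)
≡ \lnot \lnot b \lor e \lor \lnot (e \to a) \lor b   (eliminate \to)
≡ \lnot \lnot b \lor e \lor \lnot (\lnot e \lor a) \lor b   (eliminate \to)
≡ b \lor e \lor \lnot (\lnot e \lor a) \lor b   (double negation)
≡ b \lor e \lor (\lnot \lnot e \land \lnot a) \lor b   (De Morgan)
≡ b \lor e \lor (e \land \lnot a) \lor b   (double negation)
≡ (b \lor e \lor e \lor b) \land (b \lor e \lor \lnot a \lor b)   (distribute \lor over \land)
≡ b \lor e   (simplify)

b \lor e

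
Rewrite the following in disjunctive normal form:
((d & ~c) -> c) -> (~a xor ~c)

(d & ~c) | (~a & c) | (a & ~c)

((d & ~c) -> c) -> (~a xor ~c)
= ~((d & ~c) -> c) | (~a xor ~c)
= ~(~(d & ~c) | c) | (~a xor ~c)
= ~(~(d & ~c) | c) | (~a & ~~c) | (~~a & ~c)
= (~~(d & ~c) & ~c) | (~a & ~~c) | (~~a & ~c)
= (d & ~c & ~c) | (~a & ~~c) | (~~a & ~c)
= (d & ~c & ~c) | (~a & c) | (~~a & ~c)
= (d & ~c & ~c) | (~a & c) | (a & ~c)
= (d & ~c) | (~a & c) | (a & ~c)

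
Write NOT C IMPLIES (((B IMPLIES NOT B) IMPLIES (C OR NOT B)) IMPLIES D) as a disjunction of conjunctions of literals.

NOT C IMPLIES (((B IMPLIES NOT B) IMPLIES (C OR NOT B)) IMPLIES D)
≡ NOT NOT C OR (((B IMPLIES NOT B) IMPLIES (C OR NOT B)) IMPLIES D)   (eliminate IMPLIES)
≡ NOT NOT C OR NOT ((B IMPLIES NOT B) IMPLIES (C OR NOT B)) OR D   (eliminate IMPLIES)
≡ NOT NOT C OR NOT (NOT (B IMPLIES NOT B) OR C OR NOT B) OR D   (eliminate IMPLIES)
≡ NOT NOT C OR NOT (NOT (NOT B OR NOT B) OR C OR NOT B) OR D   (eliminate IMPLIES)
≡ C OR NOT (NOT (NOT B OR NOT B) OR C OR NOT B) OR D   (double negation)
≡ C OR (NOT NOT (NOT B OR NOT B) AND NOT C AND NOT NOT B) OR D   (De Morgan)
≡ C OR ((NOT B OR NOT B) AND NOT C AND NOT NOT B) OR D   (double negation)
≡ C OR ((NOT B OR NOT B) AND NOT C AND B) OR D   (double negation)
≡ C OR (NOT B AND NOT C AND B) OR (NOT B AND NOT C AND B) OR D   (distribute AND over OR)
≡ C OR D   (simplify)

C OR D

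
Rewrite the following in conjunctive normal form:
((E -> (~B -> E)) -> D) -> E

~D | E

((E -> (~B -> E)) -> D) -> E
= ~((E -> (~B -> E)) -> D) | E   [eliminate ->]
= ~(~(E -> (~B -> E)) | D) | E   [eliminate ->]
= ~(~(~E | (~B -> E)) | D) | E   [eliminate ->]
= ~(~(~E | ~~B | E) | D) | E   [eliminate ->]
= (~~(~E | ~~B | E) & ~D) | E   [De Morgan]
= ((~E | ~~B | E) & ~D) | E   [double negation]
= ((~E | B | E) & ~D) | E   [double negation]
= (~E | B | E | E) & (~D | E)   [distribute | over &]
= ~D | E   [simplify]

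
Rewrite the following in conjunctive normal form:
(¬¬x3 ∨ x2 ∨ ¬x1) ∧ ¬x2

(x3 ∨ x2 ∨ ¬x1) ∧ ¬x2

(¬¬x3 ∨ x2 ∨ ¬x1) ∧ ¬x2
= (x3 ∨ x2 ∨ ¬x1) ∧ ¬x2   — double negation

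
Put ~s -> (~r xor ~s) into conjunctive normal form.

~s -> (~r xor ~s)
⇔ ~~s | (~r xor ~s)   [eliminate ->]
⇔ ~~s | ((~r | ~s) & ~(~r & ~s))   [expand xor]
⇔ s | ((~r | ~s) & ~(~r & ~s))   [double negation]
⇔ s | ((~r | ~s) & (~~r | ~~s))   [De Morgan]
⇔ s | ((~r | ~s) & (r | ~~s))   [double negation]
⇔ s | ((~r | ~s) & (r | s))   [double negation]
⇔ (s | ~r | ~s) & (s | r | s)   [distribute | over &]
⇔ s | r   [simplify]

s | r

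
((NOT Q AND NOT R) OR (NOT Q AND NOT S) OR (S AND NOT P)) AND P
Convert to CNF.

(NOT Q OR S) AND (NOT Q OR NOT P) AND (NOT R OR NOT S OR NOT P) AND P

((NOT Q AND NOT R) OR (NOT Q AND NOT S) OR (S AND NOT P)) AND P
= (NOT Q OR NOT Q OR S) AND (NOT Q OR NOT Q OR NOT P) AND (NOT Q OR NOT S OR S) AND (NOT Q OR NOT S OR NOT P) AND (NOT R OR NOT Q OR S) AND (NOT R OR NOT Q OR NOT P) AND (NOT R OR NOT S OR S) AND (NOT R OR NOT S OR NOT P) AND P   (distribute OR over AND)
= (NOT Q OR S) AND (NOT Q OR NOT P) AND (NOT R OR NOT S OR NOT P) AND P   (simplify)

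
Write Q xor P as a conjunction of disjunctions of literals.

(Q | P) & (~Q | ~P)

Q xor P
≡ (Q | P) & ~(Q & P)
≡ (Q | P) & (~Q | ~P)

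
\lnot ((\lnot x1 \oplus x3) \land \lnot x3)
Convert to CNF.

\lnot ((\lnot x1 \oplus x3) \land \lnot x3)
= \lnot ((\lnot x1 \lor x3) \land \lnot (\lnot x1 \land x3) \land \lnot x3)   — expand \oplus
= \lnot (\lnot x1 \lor x3) \lor \lnot \lnot (\lnot x1 \land x3) \lor \lnot \lnot x3   — De Morgan
= (\lnot \lnot x1 \land \lnot x3) \lor \lnot \lnot (\lnot x1 \land x3) \lor \lnot \lnot x3   — De Morgan
= (x1 \land \lnot x3) \lor \lnot \lnot (\lnot x1 \land x3) \lor \lnot \lnot x3   — double negation
= (x1 \land \lnot x3) \lor (\lnot x1 \land x3) \lor \lnot \lnot x3   — double negation
= (x1 \land \lnot x3) \lor (\lnot x1 \land x3) \lor x3   — double negation
= (x1 \lor \lnot x1 \lor x3) \land (x1 \lor x3 \lor x3) \land (\lnot x3 \lor \lnot x1 \lor x3) \land (\lnot x3 \lor x3 \lor x3)   — distribute \lor over \land
= x1 \lor x3   — simplify

x1 \lor x3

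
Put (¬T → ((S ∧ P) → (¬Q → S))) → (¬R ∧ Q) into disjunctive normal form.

¬R ∧ Q

(¬T → ((S ∧ P) → (¬Q → S))) → (¬R ∧ Q)
≡ ¬(¬T → ((S ∧ P) → (¬Q → S))) ∨ (¬R ∧ Q)
≡ ¬(¬¬T ∨ ((S ∧ P) → (¬Q → S))) ∨ (¬R ∧ Q)
≡ ¬(¬¬T ∨ ¬(S ∧ P) ∨ (¬Q → S)) ∨ (¬R ∧ Q)
≡ ¬(¬¬T ∨ ¬(S ∧ P) ∨ ¬¬Q ∨ S) ∨ (¬R ∧ Q)
≡ (¬¬¬T ∧ ¬¬(S ∧ P) ∧ ¬¬¬Q ∧ ¬S) ∨ (¬R ∧ Q)
≡ (¬T ∧ ¬¬(S ∧ P) ∧ ¬¬¬Q ∧ ¬S) ∨ (¬R ∧ Q)
≡ (¬T ∧ S ∧ P ∧ ¬¬¬Q ∧ ¬S) ∨ (¬R ∧ Q)
≡ (¬T ∧ S ∧ P ∧ ¬Q ∧ ¬S) ∨ (¬R ∧ Q)
≡ ¬R ∧ Q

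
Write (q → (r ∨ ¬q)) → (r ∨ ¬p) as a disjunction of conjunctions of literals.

(q → (r ∨ ¬q)) → (r ∨ ¬p)
= ¬(q → (r ∨ ¬q)) ∨ r ∨ ¬p   (eliminate →)
= ¬(¬q ∨ r ∨ ¬q) ∨ r ∨ ¬p   (eliminate →)
= (¬¬q ∧ ¬r ∧ ¬¬q) ∨ r ∨ ¬p   (De Morgan)
= (q ∧ ¬r ∧ ¬¬q) ∨ r ∨ ¬p   (double negation)
= (q ∧ ¬r ∧ q) ∨ r ∨ ¬p   (double negation)
= (q ∧ ¬r) ∨ r ∨ ¬p   (simplify)

(q ∧ ¬r) ∨ r ∨ ¬p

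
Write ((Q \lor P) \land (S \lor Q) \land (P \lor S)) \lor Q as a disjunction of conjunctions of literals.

(P \land S) \lor Q

((Q \lor P) \land (S \lor Q) \land (P \lor S)) \lor Q
≡ (Q \land S \land P) \lor (Q \land S \land S) \lor (Q \land Q \land P) \lor (Q \land Q \land S) \lor (P \land S \land P) \lor (P \land S \land S) \lor (P \land Q \land P) \lor (P \land Q \land S) \lor Q   (distribute \land over \lor)
≡ (P \land S) \lor Q   (simplify)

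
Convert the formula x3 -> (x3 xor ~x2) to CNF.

x3 -> (x3 xor ~x2)
= ~x3 | (x3 xor ~x2)   [eliminate ->]
= ~x3 | ((x3 | ~x2) & ~(x3 & ~x2))   [expand xor]
= ~x3 | ((x3 | ~x2) & (~x3 | ~~x2))   [De Morgan]
= ~x3 | ((x3 | ~x2) & (~x3 | x2))   [double negation]
= (~x3 | x3 | ~x2) & (~x3 | ~x3 | x2)   [distribute | over &]
= ~x3 | x2   [simplify]

~x3 | x2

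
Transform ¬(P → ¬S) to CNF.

¬(P → ¬S)
= ¬(¬P ∨ ¬S)   (eliminate →)
= ¬¬P ∧ ¬¬S   (De Morgan)
= P ∧ ¬¬S   (double negation)
= P ∧ S   (double negation)

P ∧ S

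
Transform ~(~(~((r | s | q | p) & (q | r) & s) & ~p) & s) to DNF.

(~q & ~r & ~p) | ~s

~(~(~((r | s | q | p) & (q | r) & s) & ~p) & s)
= ~~(~((r | s | q | p) & (q | r) & s) & ~p) | ~s   — De Morgan
= (~((r | s | q | p) & (q | r) & s) & ~p) | ~s   — double negation
= ((~(r | s | q | p) | ~(q | r) | ~s) & ~p) | ~s   — De Morgan
= (((~r & ~s & ~q & ~p) | ~(q | r) | ~s) & ~p) | ~s   — De Morgan
= (((~r & ~s & ~q & ~p) | (~q & ~r) | ~s) & ~p) | ~s   — De Morgan
= (~r & ~s & ~q & ~p & ~p) | (~q & ~r & ~p) | (~s & ~p) | ~s   — distribute & over |
= (~q & ~r & ~p) | ~s   — simplify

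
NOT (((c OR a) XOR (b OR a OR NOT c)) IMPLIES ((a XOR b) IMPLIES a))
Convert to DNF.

NOT c AND NOT a AND b

NOT (((c OR a) XOR (b OR a OR NOT c)) IMPLIES ((a XOR b) IMPLIES a))
≡ NOT (NOT ((c OR a) XOR (b OR a OR NOT c)) OR ((a XOR b) IMPLIES a))   [eliminate IMPLIES]
≡ NOT (NOT (((c OR a) AND NOT (b OR a OR NOT c)) OR (NOT (c OR a) AND (b OR a OR NOT c))) OR ((a XOR b) IMPLIES a))   [expand XOR]
≡ NOT (NOT (((c OR a) AND NOT (b OR a OR NOT c)) OR (NOT (c OR a) AND (b OR a OR NOT c))) OR NOT (a XOR b) OR a)   [eliminate IMPLIES]
≡ NOT (NOT (((c OR a) AND NOT (b OR a OR NOT c)) OR (NOT (c OR a) AND (b OR a OR NOT c))) OR NOT ((a AND NOT b) OR (NOT a AND b)) OR a)   [expand XOR]
≡ NOT NOT (((c OR a) AND NOT (b OR a OR NOT c)) OR (NOT (c OR a) AND (b OR a OR NOT c))) AND NOT NOT ((a AND NOT b) OR (NOT a AND b)) AND NOT a   [De Morgan]
≡ (((c OR a) AND NOT (b OR a OR NOT c)) OR (NOT (c OR a) AND (b OR a OR NOT c))) AND NOT NOT ((a AND NOT b) OR (NOT a AND b)) AND NOT a   [double negation]
≡ (((c OR a) AND NOT b AND NOT a AND NOT NOT c) OR (NOT (c OR a) AND (b OR a OR NOT c))) AND NOT NOT ((a AND NOT b) OR (NOT a AND b)) AND NOT a   [De Morgan]
≡ (((c OR a) AND NOT b AND NOT a AND c) OR (NOT (c OR a) AND (b OR a OR NOT c))) AND NOT NOT ((a AND NOT b) OR (NOT a AND b)) AND NOT a   [double negation]
≡ (((c OR a) AND NOT b AND NOT a AND c) OR (NOT c AND NOT a AND (b OR a OR NOT c))) AND NOT NOT ((a AND NOT b) OR (NOT a AND b)) AND NOT a   [De Morgan]
≡ (((c OR a) AND NOT b AND NOT a AND c) OR (NOT c AND NOT a AND (b OR a OR NOT c))) AND ((a AND NOT b) OR (NOT a AND b)) AND NOT a   [double negation]
≡ (c AND NOT b AND NOT a AND c AND a AND NOT b AND NOT a) OR (c AND NOT b AND NOT a AND c AND NOT a AND b AND NOT a) OR (a AND NOT b AND NOT a AND c AND a AND NOT b AND NOT a) OR (a AND NOT b AND NOT a AND c AND NOT a AND b AND NOT a) OR (NOT c AND NOT a AND b AND a AND NOT b AND NOT a) OR (NOT c AND NOT a AND b AND NOT a AND b AND NOT a) OR (NOT c AND NOT a AND a AND a AND NOT b AND NOT a) OR (NOT c AND NOT a AND a AND NOT a AND b AND NOT a) OR (NOT c AND NOT a AND NOT c AND a AND NOT b AND NOT a) OR (NOT c AND NOT a AND NOT c AND NOT a AND b AND NOT a)   [distribute AND over OR]
≡ NOT c AND NOT a AND b   [simplify]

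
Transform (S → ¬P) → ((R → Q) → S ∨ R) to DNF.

S ∨ R

(S → ¬P) → ((R → Q) → S ∨ R)
≡ ¬(S → ¬P) ∨ ((R → Q) → S ∨ R)   — eliminate →
≡ ¬(¬S ∨ ¬P) ∨ ((R → Q) → S ∨ R)   — eliminate →
≡ ¬(¬S ∨ ¬P) ∨ ¬(R → Q) ∨ S ∨ R   — eliminate →
≡ ¬(¬S ∨ ¬P) ∨ ¬(¬R ∨ Q) ∨ S ∨ R   — eliminate →
≡ ¬¬S ∧ ¬¬P ∨ ¬(¬R ∨ Q) ∨ S ∨ R   — De Morgan
≡ S ∧ ¬¬P ∨ ¬(¬R ∨ Q) ∨ S ∨ R   — double negation
≡ S ∧ P ∨ ¬(¬R ∨ Q) ∨ S ∨ R   — double negation
≡ S ∧ P ∨ ¬¬R ∧ ¬Q ∨ S ∨ R   — De Morgan
≡ S ∧ P ∨ R ∧ ¬Q ∨ S ∨ R   — double negation
≡ S ∨ R   — simplify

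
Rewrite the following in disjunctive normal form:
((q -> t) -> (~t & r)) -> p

((q -> t) -> (~t & r)) -> p
= ~((q -> t) -> (~t & r)) | p
= ~(~(q -> t) | (~t & r)) | p
= ~(~(~q | t) | (~t & r)) | p
= (~~(~q | t) & ~(~t & r)) | p
= ((~q | t) & ~(~t & r)) | p
= ((~q | t) & (~~t | ~r)) | p
= ((~q | t) & (t | ~r)) | p
= (~q & t) | (~q & ~r) | (t & t) | (t & ~r) | p
= (~q & ~r) | t | p

(~q & ~r) | t | p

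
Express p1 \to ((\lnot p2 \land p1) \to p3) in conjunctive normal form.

p1 \to ((\lnot p2 \land p1) \to p3)
⇔ \lnot p1 \lor ((\lnot p2 \land p1) \to p3)   (eliminate \to)
⇔ \lnot p1 \lor \lnot (\lnot p2 \land p1) \lor p3   (eliminate \to)
⇔ \lnot p1 \lor \lnot \lnot p2 \lor \lnot p1 \lor p3   (De Morgan)
⇔ \lnot p1 \lor p2 \lor \lnot p1 \lor p3   (double negation)
⇔ \lnot p1 \lor p2 \lor p3   (simplify)

\lnot p1 \lor p2 \lor p3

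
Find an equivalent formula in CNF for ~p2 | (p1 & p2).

~p2 | (p1 & p2)
⇔ (~p2 | p1) & (~p2 | p2)   [distribute | over &]
⇔ ~p2 | p1   [simplify]

~p2 | p1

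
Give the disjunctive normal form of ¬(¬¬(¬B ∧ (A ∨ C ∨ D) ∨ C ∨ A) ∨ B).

¬A ∧ ¬C ∧ ¬D ∧ ¬B

¬(¬¬(¬B ∧ (A ∨ C ∨ D) ∨ C ∨ A) ∨ B)
≡ ¬¬¬(¬B ∧ (A ∨ C ∨ D) ∨ C ∨ A) ∧ ¬B
≡ ¬(¬B ∧ (A ∨ C ∨ D) ∨ C ∨ A) ∧ ¬B
≡ ¬(¬B ∧ (A ∨ C ∨ D)) ∧ ¬C ∧ ¬A ∧ ¬B
≡ (¬¬B ∨ ¬(A ∨ C ∨ D)) ∧ ¬C ∧ ¬A ∧ ¬B
≡ (B ∨ ¬(A ∨ C ∨ D)) ∧ ¬C ∧ ¬A ∧ ¬B
≡ (B ∨ ¬A ∧ ¬C ∧ ¬D) ∧ ¬C ∧ ¬A ∧ ¬B
≡ B ∧ ¬C ∧ ¬A ∧ ¬B ∨ ¬A ∧ ¬C ∧ ¬D ∧ ¬C ∧ ¬A ∧ ¬B
≡ ¬A ∧ ¬C ∧ ¬D ∧ ¬B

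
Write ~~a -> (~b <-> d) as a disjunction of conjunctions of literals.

~~a -> (~b <-> d)
⇔ ~~~a | (~b <-> d)   [eliminate ->]
⇔ ~~~a | ((~b -> d) & (d -> ~b))   [eliminate <->]
⇔ ~~~a | ((~~b | d) & (d -> ~b))   [eliminate ->]
⇔ ~~~a | ((~~b | d) & (~d | ~b))   [eliminate ->]
⇔ ~a | ((~~b | d) & (~d | ~b))   [double negation]
⇔ ~a | ((b | d) & (~d | ~b))   [double negation]
⇔ ~a | (b & ~d) | (b & ~b) | (d & ~d) | (d & ~b)   [distribute & over |]
⇔ ~a | (b & ~d) | (d & ~b)   [simplify]

~a | (b & ~d) | (d & ~b)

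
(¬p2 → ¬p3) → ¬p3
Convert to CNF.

(¬p2 → ¬p3) → ¬p3
≡ ¬(¬p2 → ¬p3) ∨ ¬p3
≡ ¬(¬¬p2 ∨ ¬p3) ∨ ¬p3
≡ ¬¬¬p2 ∧ ¬¬p3 ∨ ¬p3
≡ ¬p2 ∧ ¬¬p3 ∨ ¬p3
≡ ¬p2 ∧ p3 ∨ ¬p3
≡ (¬p2 ∨ ¬p3) ∧ (p3 ∨ ¬p3)
≡ ¬p2 ∨ ¬p3

¬p2 ∨ ¬p3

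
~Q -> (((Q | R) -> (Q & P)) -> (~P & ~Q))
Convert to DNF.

~Q -> (((Q | R) -> (Q & P)) -> (~P & ~Q))
= ~~Q | (((Q | R) -> (Q & P)) -> (~P & ~Q))   [eliminate ->]
= ~~Q | ~((Q | R) -> (Q & P)) | (~P & ~Q)   [eliminate ->]
= ~~Q | ~(~(Q | R) | (Q & P)) | (~P & ~Q)   [eliminate ->]
= Q | ~(~(Q | R) | (Q & P)) | (~P & ~Q)   [double negation]
= Q | (~~(Q | R) & ~(Q & P)) | (~P & ~Q)   [De Morgan]
= Q | ((Q | R) & ~(Q & P)) | (~P & ~Q)   [double negation]
= Q | ((Q | R) & (~Q | ~P)) | (~P & ~Q)   [De Morgan]
= Q | (Q & ~Q) | (Q & ~P) | (R & ~Q) | (R & ~P) | (~P & ~Q)   [distribute & over |]
= Q | (R & ~Q) | (R & ~P) | (~P & ~Q)   [simplify]

Q | (R & ~Q) | (R & ~P) | (~P & ~Q)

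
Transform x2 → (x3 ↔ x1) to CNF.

x2 → (x3 ↔ x1)
≡ ¬x2 ∨ (x3 ↔ x1)
≡ ¬x2 ∨ ((x3 → x1) ∧ (x1 → x3))
≡ ¬x2 ∨ ((¬x3 ∨ x1) ∧ (x1 → x3))
≡ ¬x2 ∨ ((¬x3 ∨ x1) ∧ (¬x1 ∨ x3))
≡ (¬x2 ∨ ¬x3 ∨ x1) ∧ (¬x2 ∨ ¬x1 ∨ x3)

(¬x2 ∨ ¬x3 ∨ x1) ∧ (¬x2 ∨ ¬x1 ∨ x3)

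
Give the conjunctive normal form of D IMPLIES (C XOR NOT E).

(NOT D OR C OR NOT E) AND (NOT D OR NOT C OR E)

D IMPLIES (C XOR NOT E)
⇔ NOT D OR (C XOR NOT E)   — eliminate IMPLIES
⇔ NOT D OR ((C OR NOT E) AND NOT (C AND NOT E))   — expand XOR
⇔ NOT D OR ((C OR NOT E) AND (NOT C OR NOT NOT E))   — De Morgan
⇔ NOT D OR ((C OR NOT E) AND (NOT C OR E))   — double negation
⇔ (NOT D OR C OR NOT E) AND (NOT D OR NOT C OR E)   — distribute OR over AND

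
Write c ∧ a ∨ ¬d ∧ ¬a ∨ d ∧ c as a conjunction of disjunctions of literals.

c ∧ a ∨ ¬d ∧ ¬a ∨ d ∧ c
≡ (c ∨ ¬d ∨ d) ∧ (c ∨ ¬d ∨ c) ∧ (c ∨ ¬a ∨ d) ∧ (c ∨ ¬a ∨ c) ∧ (a ∨ ¬d ∨ d) ∧ (a ∨ ¬d ∨ c) ∧ (a ∨ ¬a ∨ d) ∧ (a ∨ ¬a ∨ c)   [distribute ∨ over ∧]
≡ (c ∨ ¬d) ∧ (c ∨ ¬a)   [simplify]

(c ∨ ¬d) ∧ (c ∨ ¬a)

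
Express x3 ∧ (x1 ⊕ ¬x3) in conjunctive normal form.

x3 ∧ (x1 ⊕ ¬x3)
⇔ x3 ∧ (x1 ∨ ¬x3) ∧ ¬(x1 ∧ ¬x3)   [expand ⊕]
⇔ x3 ∧ (x1 ∨ ¬x3) ∧ (¬x1 ∨ ¬¬x3)   [De Morgan]
⇔ x3 ∧ (x1 ∨ ¬x3) ∧ (¬x1 ∨ x3)   [double negation]
⇔ x3 ∧ (x1 ∨ ¬x3)   [simplify]

x3 ∧ (x1 ∨ ¬x3)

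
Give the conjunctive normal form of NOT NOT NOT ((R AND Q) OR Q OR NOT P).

NOT NOT NOT ((R AND Q) OR Q OR NOT P)
≡ NOT ((R AND Q) OR Q OR NOT P)   [double negation]
≡ NOT (R AND Q) AND NOT Q AND NOT NOT P   [De Morgan]
≡ (NOT R OR NOT Q) AND NOT Q AND NOT NOT P   [De Morgan]
≡ (NOT R OR NOT Q) AND NOT Q AND P   [double negation]
≡ NOT Q AND P   [simplify]

NOT Q AND P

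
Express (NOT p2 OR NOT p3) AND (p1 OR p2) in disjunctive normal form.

(NOT p2 AND p1) OR (NOT p3 AND p1) OR (NOT p3 AND p2)

(NOT p2 OR NOT p3) AND (p1 OR p2)
= (NOT p2 AND p1) OR (NOT p2 AND p2) OR (NOT p3 AND p1) OR (NOT p3 AND p2)   [distribute AND over OR]
= (NOT p2 AND p1) OR (NOT p3 AND p1) OR (NOT p3 AND p2)   [simplify]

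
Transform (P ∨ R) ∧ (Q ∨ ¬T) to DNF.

(P ∨ R) ∧ (Q ∨ ¬T)
≡ (P ∧ Q) ∨ (P ∧ ¬T) ∨ (R ∧ Q) ∨ (R ∧ ¬T)   [distribute ∧ over ∨]

(P ∧ Q) ∨ (P ∧ ¬T) ∨ (R ∧ Q) ∨ (R ∧ ¬T)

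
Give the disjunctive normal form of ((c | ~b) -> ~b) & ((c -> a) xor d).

((c | ~b) -> ~b) & ((c -> a) xor d)
≡ (~(c | ~b) | ~b) & ((c -> a) xor d)   (eliminate ->)
≡ (~(c | ~b) | ~b) & (((c -> a) & ~d) | (~(c -> a) & d))   (expand xor)
≡ (~(c | ~b) | ~b) & (((~c | a) & ~d) | (~(c -> a) & d))   (eliminate ->)
≡ (~(c | ~b) | ~b) & (((~c | a) & ~d) | (~(~c | a) & d))   (eliminate ->)
≡ ((~c & ~~b) | ~b) & (((~c | a) & ~d) | (~(~c | a) & d))   (De Morgan)
≡ ((~c & b) | ~b) & (((~c | a) & ~d) | (~(~c | a) & d))   (double negation)
≡ ((~c & b) | ~b) & (((~c | a) & ~d) | (~~c & ~a & d))   (De Morgan)
≡ ((~c & b) | ~b) & (((~c | a) & ~d) | (c & ~a & d))   (double negation)
≡ (~c & b & ~c & ~d) | (~c & b & a & ~d) | (~c & b & c & ~a & d) | (~b & ~c & ~d) | (~b & a & ~d) | (~b & c & ~a & d)   (distribute & over |)
≡ (~c & b & ~d) | (~b & ~c & ~d) | (~b & a & ~d) | (~b & c & ~a & d)   (simplify)

(~c & b & ~d) | (~b & ~c & ~d) | (~b & a & ~d) | (~b & c & ~a & d)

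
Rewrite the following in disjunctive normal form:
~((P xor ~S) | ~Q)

(~P & S & Q) | (~S & P & Q)

~((P xor ~S) | ~Q)
≡ ~((P & ~~S) | (~P & ~S) | ~Q)   — expand xor
≡ ~(P & ~~S) & ~(~P & ~S) & ~~Q   — De Morgan
≡ (~P | ~~~S) & ~(~P & ~S) & ~~Q   — De Morgan
≡ (~P | ~S) & ~(~P & ~S) & ~~Q   — double negation
≡ (~P | ~S) & (~~P | ~~S) & ~~Q   — De Morgan
≡ (~P | ~S) & (P | ~~S) & ~~Q   — double negation
≡ (~P | ~S) & (P | S) & ~~Q   — double negation
≡ (~P | ~S) & (P | S) & Q   — double negation
≡ (~P & P & Q) | (~P & S & Q) | (~S & P & Q) | (~S & S & Q)   — distribute & over |
≡ (~P & S & Q) | (~S & P & Q)   — simplify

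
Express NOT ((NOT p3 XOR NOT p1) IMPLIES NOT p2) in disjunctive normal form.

NOT ((NOT p3 XOR NOT p1) IMPLIES NOT p2)
≡ NOT (NOT (NOT p3 XOR NOT p1) OR NOT p2)   (eliminate IMPLIES)
≡ NOT (NOT ((NOT p3 AND NOT NOT p1) OR (NOT NOT p3 AND NOT p1)) OR NOT p2)   (expand XOR)
≡ NOT NOT ((NOT p3 AND NOT NOT p1) OR (NOT NOT p3 AND NOT p1)) AND NOT NOT p2   (De Morgan)
≡ ((NOT p3 AND NOT NOT p1) OR (NOT NOT p3 AND NOT p1)) AND NOT NOT p2   (double negation)
≡ ((NOT p3 AND p1) OR (NOT NOT p3 AND NOT p1)) AND NOT NOT p2   (double negation)
≡ ((NOT p3 AND p1) OR (p3 AND NOT p1)) AND NOT NOT p2   (double negation)
≡ ((NOT p3 AND p1) OR (p3 AND NOT p1)) AND p2   (double negation)
≡ (NOT p3 AND p1 AND p2) OR (p3 AND NOT p1 AND p2)   (distribute AND over OR)

(NOT p3 AND p1 AND p2) OR (p3 AND NOT p1 AND p2)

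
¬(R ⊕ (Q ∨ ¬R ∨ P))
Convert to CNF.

(¬R ∨ Q ∨ P) ∧ R

¬(R ⊕ (Q ∨ ¬R ∨ P))
≡ ¬((R ∨ Q ∨ ¬R ∨ P) ∧ ¬(R ∧ (Q ∨ ¬R ∨ P)))
≡ ¬(R ∨ Q ∨ ¬R ∨ P) ∨ ¬¬(R ∧ (Q ∨ ¬R ∨ P))
≡ (¬R ∧ ¬Q ∧ ¬¬R ∧ ¬P) ∨ ¬¬(R ∧ (Q ∨ ¬R ∨ P))
≡ (¬R ∧ ¬Q ∧ R ∧ ¬P) ∨ ¬¬(R ∧ (Q ∨ ¬R ∨ P))
≡ (¬R ∧ ¬Q ∧ R ∧ ¬P) ∨ (R ∧ (Q ∨ ¬R ∨ P))
≡ (¬R ∨ R) ∧ (¬R ∨ Q ∨ ¬R ∨ P) ∧ (¬Q ∨ R) ∧ (¬Q ∨ Q ∨ ¬R ∨ P) ∧ (R ∨ R) ∧ (R ∨ Q ∨ ¬R ∨ P) ∧ (¬P ∨ R) ∧ (¬P ∨ Q ∨ ¬R ∨ P)
≡ (¬R ∨ Q ∨ P) ∧ R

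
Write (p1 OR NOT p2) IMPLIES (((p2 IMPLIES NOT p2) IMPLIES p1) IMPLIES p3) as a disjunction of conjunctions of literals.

(NOT p1 AND p2) OR (NOT p2 AND NOT p1) OR p3

(p1 OR NOT p2) IMPLIES (((p2 IMPLIES NOT p2) IMPLIES p1) IMPLIES p3)
≡ NOT (p1 OR NOT p2) OR (((p2 IMPLIES NOT p2) IMPLIES p1) IMPLIES p3)   (eliminate IMPLIES)
≡ NOT (p1 OR NOT p2) OR NOT ((p2 IMPLIES NOT p2) IMPLIES p1) OR p3   (eliminate IMPLIES)
≡ NOT (p1 OR NOT p2) OR NOT (NOT (p2 IMPLIES NOT p2) OR p1) OR p3   (eliminate IMPLIES)
≡ NOT (p1 OR NOT p2) OR NOT (NOT (NOT p2 OR NOT p2) OR p1) OR p3   (eliminate IMPLIES)
≡ (NOT p1 AND NOT NOT p2) OR NOT (NOT (NOT p2 OR NOT p2) OR p1) OR p3   (De Morgan)
≡ (NOT p1 AND p2) OR NOT (NOT (NOT p2 OR NOT p2) OR p1) OR p3   (double negation)
≡ (NOT p1 AND p2) OR (NOT NOT (NOT p2 OR NOT p2) AND NOT p1) OR p3   (De Morgan)
≡ (NOT p1 AND p2) OR ((NOT p2 OR NOT p2) AND NOT p1) OR p3   (double negation)
≡ (NOT p1 AND p2) OR (NOT p2 AND NOT p1) OR (NOT p2 AND NOT p1) OR p3   (distribute AND over OR)
≡ (NOT p1 AND p2) OR (NOT p2 AND NOT p1) OR p3   (simplify)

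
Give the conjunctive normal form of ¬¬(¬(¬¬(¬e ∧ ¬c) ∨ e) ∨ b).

¬¬(¬(¬¬(¬e ∧ ¬c) ∨ e) ∨ b)
≡ ¬(¬¬(¬e ∧ ¬c) ∨ e) ∨ b   [double negation]
≡ (¬¬¬(¬e ∧ ¬c) ∧ ¬e) ∨ b   [De Morgan]
≡ (¬(¬e ∧ ¬c) ∧ ¬e) ∨ b   [double negation]
≡ ((¬¬e ∨ ¬¬c) ∧ ¬e) ∨ b   [De Morgan]
≡ ((e ∨ ¬¬c) ∧ ¬e) ∨ b   [double negation]
≡ ((e ∨ c) ∧ ¬e) ∨ b   [double negation]
≡ (e ∨ c ∨ b) ∧ (¬e ∨ b)   [distribute ∨ over ∧]

(e ∨ c ∨ b) ∧ (¬e ∨ b)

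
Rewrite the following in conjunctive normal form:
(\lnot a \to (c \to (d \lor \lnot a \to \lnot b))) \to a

(c \lor a) \land (b \lor a)

(\lnot a \to (c \to (d \lor \lnot a \to \lnot b))) \to a
≡ \lnot (\lnot a \to (c \to (d \lor \lnot a \to \lnot b))) \lor a   — eliminate \to
≡ \lnot (\lnot \lnot a \lor (c \to (d \lor \lnot a \to \lnot b))) \lor a   — eliminate \to
≡ \lnot (\lnot \lnot a \lor \lnot c \lor (d \lor \lnot a \to \lnot b)) \lor a   — eliminate \to
≡ \lnot (\lnot \lnot a \lor \lnot c \lor \lnot (d \lor \lnot a) \lor \lnot b) \lor a   — eliminate \to
≡ \lnot \lnot \lnot a \land \lnot \lnot c \land \lnot \lnot (d \lor \lnot a) \land \lnot \lnot b \lor a   — De Morgan
≡ \lnot a \land \lnot \lnot c \land \lnot \lnot (d \lor \lnot a) \land \lnot \lnot b \lor a   — double negation
≡ \lnot a \land c \land \lnot \lnot (d \lor \lnot a) \land \lnot \lnot b \lor a   — double negation
≡ \lnot a \land c \land (d \lor \lnot a) \land \lnot \lnot b \lor a   — double negation
≡ \lnot a \land c \land (d \lor \lnot a) \land b \lor a   — double negation
≡ (\lnot a \lor a) \land (c \lor a) \land (d \lor \lnot a \lor a) \land (b \lor a)   — distribute \lor over \land
≡ (c \lor a) \land (b \lor a)   — simplify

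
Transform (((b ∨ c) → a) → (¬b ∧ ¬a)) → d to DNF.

a ∨ d

(((b ∨ c) → a) → (¬b ∧ ¬a)) → d
≡ ¬(((b ∨ c) → a) → (¬b ∧ ¬a)) ∨ d   (eliminate →)
≡ ¬(¬((b ∨ c) → a) ∨ (¬b ∧ ¬a)) ∨ d   (eliminate →)
≡ ¬(¬(¬(b ∨ c) ∨ a) ∨ (¬b ∧ ¬a)) ∨ d   (eliminate →)
≡ (¬¬(¬(b ∨ c) ∨ a) ∧ ¬(¬b ∧ ¬a)) ∨ d   (De Morgan)
≡ ((¬(b ∨ c) ∨ a) ∧ ¬(¬b ∧ ¬a)) ∨ d   (double negation)
≡ (((¬b ∧ ¬c) ∨ a) ∧ ¬(¬b ∧ ¬a)) ∨ d   (De Morgan)
≡ (((¬b ∧ ¬c) ∨ a) ∧ (¬¬b ∨ ¬¬a)) ∨ d   (De Morgan)
≡ (((¬b ∧ ¬c) ∨ a) ∧ (b ∨ ¬¬a)) ∨ d   (double negation)
≡ (((¬b ∧ ¬c) ∨ a) ∧ (b ∨ a)) ∨ d   (double negation)
≡ (¬b ∧ ¬c ∧ b) ∨ (¬b ∧ ¬c ∧ a) ∨ (a ∧ b) ∨ (a ∧ a) ∨ d   (distribute ∧ over ∨)
≡ a ∨ d   (simplify)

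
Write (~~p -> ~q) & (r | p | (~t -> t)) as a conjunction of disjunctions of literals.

(~~p -> ~q) & (r | p | (~t -> t))
⇔ (~~~p | ~q) & (r | p | (~t -> t))
⇔ (~~~p | ~q) & (r | p | ~~t | t)
⇔ (~p | ~q) & (r | p | ~~t | t)
⇔ (~p | ~q) & (r | p | t | t)
⇔ (~p | ~q) & (r | p | t)

(~p | ~q) & (r | p | t)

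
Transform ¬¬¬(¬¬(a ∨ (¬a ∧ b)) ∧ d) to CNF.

¬¬¬(¬¬(a ∨ (¬a ∧ b)) ∧ d)
= ¬(¬¬(a ∨ (¬a ∧ b)) ∧ d)   — double negation
= ¬¬¬(a ∨ (¬a ∧ b)) ∨ ¬d   — De Morgan
= ¬(a ∨ (¬a ∧ b)) ∨ ¬d   — double negation
= (¬a ∧ ¬(¬a ∧ b)) ∨ ¬d   — De Morgan
= (¬a ∧ (¬¬a ∨ ¬b)) ∨ ¬d   — De Morgan
= (¬a ∧ (a ∨ ¬b)) ∨ ¬d   — double negation
= (¬a ∨ ¬d) ∧ (a ∨ ¬b ∨ ¬d)   — distribute ∨ over ∧

(¬a ∨ ¬d) ∧ (a ∨ ¬b ∨ ¬d)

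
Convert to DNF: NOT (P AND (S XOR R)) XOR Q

(NOT P AND NOT Q) OR (NOT S AND NOT R AND NOT Q) OR (R AND S AND NOT Q) OR (P AND S AND NOT R AND Q) OR (P AND NOT S AND R AND Q)

NOT (P AND (S XOR R)) XOR Q
= (NOT (P AND (S XOR R)) AND NOT Q) OR (NOT NOT (P AND (S XOR R)) AND Q)
= (NOT (P AND ((S AND NOT R) OR (NOT S AND R))) AND NOT Q) OR (NOT NOT (P AND (S XOR R)) AND Q)
= (NOT (P AND ((S AND NOT R) OR (NOT S AND R))) AND NOT Q) OR (NOT NOT (P AND ((S AND NOT R) OR (NOT S AND R))) AND Q)
= ((NOT P OR NOT ((S AND NOT R) OR (NOT S AND R))) AND NOT Q) OR (NOT NOT (P AND ((S AND NOT R) OR (NOT S AND R))) AND Q)
= ((NOT P OR (NOT (S AND NOT R) AND NOT (NOT S AND R))) AND NOT Q) OR (NOT NOT (P AND ((S AND NOT R) OR (NOT S AND R))) AND Q)
= ((NOT P OR ((NOT S OR NOT NOT R) AND NOT (NOT S AND R))) AND NOT Q) OR (NOT NOT (P AND ((S AND NOT R) OR (NOT S AND R))) AND Q)
= ((NOT P OR ((NOT S OR R) AND NOT (NOT S AND R))) AND NOT Q) OR (NOT NOT (P AND ((S AND NOT R) OR (NOT S AND R))) AND Q)
= ((NOT P OR ((NOT S OR R) AND (NOT NOT S OR NOT R))) AND NOT Q) OR (NOT NOT (P AND ((S AND NOT R) OR (NOT S AND R))) AND Q)
= ((NOT P OR ((NOT S OR R) AND (S OR NOT R))) AND NOT Q) OR (NOT NOT (P AND ((S AND NOT R) OR (NOT S AND R))) AND Q)
= ((NOT P OR ((NOT S OR R) AND (S OR NOT R))) AND NOT Q) OR (P AND ((S AND NOT R) OR (NOT S AND R)) AND Q)
= (NOT P AND NOT Q) OR (NOT S AND S AND NOT Q) OR (NOT S AND NOT R AND NOT Q) OR (R AND S AND NOT Q) OR (R AND NOT R AND NOT Q) OR (P AND S AND NOT R AND Q) OR (P AND NOT S AND R AND Q)
= (NOT P AND NOT Q) OR (NOT S AND NOT R AND NOT Q) OR (R AND S AND NOT Q) OR (P AND S AND NOT R AND Q) OR (P AND NOT S AND R AND Q)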